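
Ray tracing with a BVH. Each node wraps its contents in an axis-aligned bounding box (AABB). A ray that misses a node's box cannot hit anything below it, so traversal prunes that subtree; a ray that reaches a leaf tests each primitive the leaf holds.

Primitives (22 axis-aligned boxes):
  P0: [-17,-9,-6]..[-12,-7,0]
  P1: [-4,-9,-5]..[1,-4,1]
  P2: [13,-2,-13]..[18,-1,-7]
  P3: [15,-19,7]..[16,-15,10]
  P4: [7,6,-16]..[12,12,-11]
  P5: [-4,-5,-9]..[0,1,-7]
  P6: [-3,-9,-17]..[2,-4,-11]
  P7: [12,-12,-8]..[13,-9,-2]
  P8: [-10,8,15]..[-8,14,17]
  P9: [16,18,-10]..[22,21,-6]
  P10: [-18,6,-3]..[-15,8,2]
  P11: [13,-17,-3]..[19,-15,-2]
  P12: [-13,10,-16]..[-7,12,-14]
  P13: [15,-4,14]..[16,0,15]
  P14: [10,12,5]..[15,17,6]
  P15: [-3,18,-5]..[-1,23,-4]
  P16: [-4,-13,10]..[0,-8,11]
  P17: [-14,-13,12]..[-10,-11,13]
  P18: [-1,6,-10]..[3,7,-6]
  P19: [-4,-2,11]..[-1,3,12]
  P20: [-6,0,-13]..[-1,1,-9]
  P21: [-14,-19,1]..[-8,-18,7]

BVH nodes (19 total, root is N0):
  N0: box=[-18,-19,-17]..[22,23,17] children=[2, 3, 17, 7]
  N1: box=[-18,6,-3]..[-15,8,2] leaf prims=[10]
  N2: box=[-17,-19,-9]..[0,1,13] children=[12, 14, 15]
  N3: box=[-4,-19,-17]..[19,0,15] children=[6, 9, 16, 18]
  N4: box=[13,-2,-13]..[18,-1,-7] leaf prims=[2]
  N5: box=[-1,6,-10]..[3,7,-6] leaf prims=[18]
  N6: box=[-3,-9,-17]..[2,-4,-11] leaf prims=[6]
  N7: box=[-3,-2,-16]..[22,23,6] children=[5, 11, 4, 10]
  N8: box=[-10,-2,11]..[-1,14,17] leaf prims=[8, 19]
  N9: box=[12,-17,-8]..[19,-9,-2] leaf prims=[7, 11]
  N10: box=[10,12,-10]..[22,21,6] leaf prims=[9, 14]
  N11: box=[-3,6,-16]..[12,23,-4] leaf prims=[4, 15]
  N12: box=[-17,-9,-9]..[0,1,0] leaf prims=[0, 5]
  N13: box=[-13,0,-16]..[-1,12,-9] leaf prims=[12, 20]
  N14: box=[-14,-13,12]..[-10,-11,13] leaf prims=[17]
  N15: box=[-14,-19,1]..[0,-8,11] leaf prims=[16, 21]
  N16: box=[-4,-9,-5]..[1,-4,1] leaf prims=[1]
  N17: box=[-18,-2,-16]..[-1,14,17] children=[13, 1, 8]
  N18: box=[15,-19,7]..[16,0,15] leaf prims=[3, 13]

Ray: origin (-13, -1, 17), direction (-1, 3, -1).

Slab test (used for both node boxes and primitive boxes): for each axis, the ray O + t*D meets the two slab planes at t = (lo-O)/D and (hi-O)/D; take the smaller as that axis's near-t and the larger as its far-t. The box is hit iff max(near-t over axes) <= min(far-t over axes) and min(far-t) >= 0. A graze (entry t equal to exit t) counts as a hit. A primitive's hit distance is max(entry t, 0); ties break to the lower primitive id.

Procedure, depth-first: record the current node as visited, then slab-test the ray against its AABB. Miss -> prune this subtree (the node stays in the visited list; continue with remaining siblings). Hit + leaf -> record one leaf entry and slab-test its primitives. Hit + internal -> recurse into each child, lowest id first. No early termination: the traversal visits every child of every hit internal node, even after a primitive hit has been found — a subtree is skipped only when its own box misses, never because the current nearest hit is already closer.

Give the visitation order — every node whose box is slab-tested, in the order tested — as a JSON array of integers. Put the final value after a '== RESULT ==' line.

Traverse from the root:
N0 x:[-35,5] y:[-6,8] z:[0,34] -> hit [0,5], descend [2, 3, 7, 17]
  N2 x:[-13,4] y:[-6,2/3] z:[4,26] -> miss, prune
  N3 x:[-32,-9] y:[-6,1/3] z:[2,34] -> miss, prune
  N7 x:[-35,-10] y:[-1/3,8] z:[11,33] -> miss, prune
  N17 x:[-12,5] y:[-1/3,5] z:[0,33] -> hit [0,5], descend [1, 8, 13]
    N1 x:[2,5] y:[7/3,3] z:[15,20] -> miss, prune
    N8 x:[-12,-3] y:[-1/3,5] z:[0,6] -> miss, prune
    N13 x:[-12,0] y:[1/3,13/3] z:[26,33] -> miss, prune

Summary -> nodes [0, 2, 3, 7, 17, 1, 8, 13]; box-tests=8; leaf-entries=0; first=miss

== RESULT ==
[0, 2, 3, 7, 17, 1, 8, 13]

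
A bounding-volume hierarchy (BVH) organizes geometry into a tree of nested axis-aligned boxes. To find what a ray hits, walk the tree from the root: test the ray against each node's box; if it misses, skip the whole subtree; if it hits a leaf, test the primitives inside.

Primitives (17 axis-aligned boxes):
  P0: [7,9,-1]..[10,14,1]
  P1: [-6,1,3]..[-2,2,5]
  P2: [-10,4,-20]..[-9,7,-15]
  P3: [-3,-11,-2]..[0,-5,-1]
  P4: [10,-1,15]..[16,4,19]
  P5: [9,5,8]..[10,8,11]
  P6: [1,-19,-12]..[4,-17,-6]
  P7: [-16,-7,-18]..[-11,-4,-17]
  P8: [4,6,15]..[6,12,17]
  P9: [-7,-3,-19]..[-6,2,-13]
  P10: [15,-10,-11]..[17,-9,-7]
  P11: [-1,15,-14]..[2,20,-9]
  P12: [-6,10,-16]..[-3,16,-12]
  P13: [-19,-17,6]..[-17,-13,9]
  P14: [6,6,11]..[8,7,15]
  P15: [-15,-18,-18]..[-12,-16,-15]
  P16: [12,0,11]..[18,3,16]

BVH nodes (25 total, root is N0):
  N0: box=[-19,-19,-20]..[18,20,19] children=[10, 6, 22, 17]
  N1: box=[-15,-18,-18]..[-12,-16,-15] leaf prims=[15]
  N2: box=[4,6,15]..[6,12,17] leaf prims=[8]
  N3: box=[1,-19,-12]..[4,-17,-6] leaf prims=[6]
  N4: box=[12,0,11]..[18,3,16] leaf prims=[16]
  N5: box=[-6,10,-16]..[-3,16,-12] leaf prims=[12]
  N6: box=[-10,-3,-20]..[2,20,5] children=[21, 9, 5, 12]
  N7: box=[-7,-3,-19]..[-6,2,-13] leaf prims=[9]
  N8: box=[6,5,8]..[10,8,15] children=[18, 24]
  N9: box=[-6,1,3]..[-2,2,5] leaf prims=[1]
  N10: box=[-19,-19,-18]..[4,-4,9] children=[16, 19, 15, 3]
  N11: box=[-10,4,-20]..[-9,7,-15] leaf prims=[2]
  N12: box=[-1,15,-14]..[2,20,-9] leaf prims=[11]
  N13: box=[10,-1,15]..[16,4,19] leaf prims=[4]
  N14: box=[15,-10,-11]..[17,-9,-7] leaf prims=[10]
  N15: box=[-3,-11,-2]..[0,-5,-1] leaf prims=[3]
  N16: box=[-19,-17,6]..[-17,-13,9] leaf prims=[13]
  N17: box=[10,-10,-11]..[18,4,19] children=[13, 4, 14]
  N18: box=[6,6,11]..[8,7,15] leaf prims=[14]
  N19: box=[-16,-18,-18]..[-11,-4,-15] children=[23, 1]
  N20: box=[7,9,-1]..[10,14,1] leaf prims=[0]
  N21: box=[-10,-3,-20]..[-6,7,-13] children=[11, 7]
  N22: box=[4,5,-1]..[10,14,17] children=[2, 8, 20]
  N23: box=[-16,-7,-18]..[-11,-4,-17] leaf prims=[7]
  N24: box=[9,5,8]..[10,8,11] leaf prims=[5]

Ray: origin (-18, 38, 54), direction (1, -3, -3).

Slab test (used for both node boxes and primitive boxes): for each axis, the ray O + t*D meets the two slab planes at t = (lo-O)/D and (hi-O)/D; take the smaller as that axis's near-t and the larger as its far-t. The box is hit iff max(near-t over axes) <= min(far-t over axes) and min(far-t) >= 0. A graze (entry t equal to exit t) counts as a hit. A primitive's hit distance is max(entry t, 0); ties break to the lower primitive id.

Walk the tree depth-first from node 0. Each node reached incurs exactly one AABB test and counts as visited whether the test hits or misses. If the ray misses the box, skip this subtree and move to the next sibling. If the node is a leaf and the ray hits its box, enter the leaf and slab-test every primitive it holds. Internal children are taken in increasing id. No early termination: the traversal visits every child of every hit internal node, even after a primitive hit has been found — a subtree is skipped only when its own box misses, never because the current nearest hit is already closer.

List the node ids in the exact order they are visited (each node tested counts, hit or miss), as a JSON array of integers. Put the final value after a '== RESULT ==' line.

Walk:
N0 x:[-1,36] y:[6,19] z:[35/3,74/3] -> hit [35/3,19], descend [6, 10, 17, 22]
  N6 x:[8,20] y:[6,41/3] z:[49/3,74/3] -> miss, prune
  N10 x:[-1,22] y:[14,19] z:[15,24] -> hit [15,19], descend [3, 15, 16, 19]
    N3 x:[19,22] y:[55/3,19] z:[20,22] -> miss, prune
    N15 x:[15,18] y:[43/3,49/3] z:[55/3,56/3] -> miss, prune
    N16 x:[-1,1] y:[17,55/3] z:[15,16] -> miss, prune
    N19 x:[2,7] y:[14,56/3] z:[23,24] -> miss, prune
  N17 x:[28,36] y:[34/3,16] z:[35/3,65/3] -> miss, prune
  N22 x:[22,28] y:[8,11] z:[37/3,55/3] -> miss, prune

Visited [0, 6, 10, 3, 15, 16, 19, 17, 22]. Tests: 9 box, 0 leaf. Nearest: miss.

== RESULT ==
[0, 6, 10, 3, 15, 16, 19, 17, 22]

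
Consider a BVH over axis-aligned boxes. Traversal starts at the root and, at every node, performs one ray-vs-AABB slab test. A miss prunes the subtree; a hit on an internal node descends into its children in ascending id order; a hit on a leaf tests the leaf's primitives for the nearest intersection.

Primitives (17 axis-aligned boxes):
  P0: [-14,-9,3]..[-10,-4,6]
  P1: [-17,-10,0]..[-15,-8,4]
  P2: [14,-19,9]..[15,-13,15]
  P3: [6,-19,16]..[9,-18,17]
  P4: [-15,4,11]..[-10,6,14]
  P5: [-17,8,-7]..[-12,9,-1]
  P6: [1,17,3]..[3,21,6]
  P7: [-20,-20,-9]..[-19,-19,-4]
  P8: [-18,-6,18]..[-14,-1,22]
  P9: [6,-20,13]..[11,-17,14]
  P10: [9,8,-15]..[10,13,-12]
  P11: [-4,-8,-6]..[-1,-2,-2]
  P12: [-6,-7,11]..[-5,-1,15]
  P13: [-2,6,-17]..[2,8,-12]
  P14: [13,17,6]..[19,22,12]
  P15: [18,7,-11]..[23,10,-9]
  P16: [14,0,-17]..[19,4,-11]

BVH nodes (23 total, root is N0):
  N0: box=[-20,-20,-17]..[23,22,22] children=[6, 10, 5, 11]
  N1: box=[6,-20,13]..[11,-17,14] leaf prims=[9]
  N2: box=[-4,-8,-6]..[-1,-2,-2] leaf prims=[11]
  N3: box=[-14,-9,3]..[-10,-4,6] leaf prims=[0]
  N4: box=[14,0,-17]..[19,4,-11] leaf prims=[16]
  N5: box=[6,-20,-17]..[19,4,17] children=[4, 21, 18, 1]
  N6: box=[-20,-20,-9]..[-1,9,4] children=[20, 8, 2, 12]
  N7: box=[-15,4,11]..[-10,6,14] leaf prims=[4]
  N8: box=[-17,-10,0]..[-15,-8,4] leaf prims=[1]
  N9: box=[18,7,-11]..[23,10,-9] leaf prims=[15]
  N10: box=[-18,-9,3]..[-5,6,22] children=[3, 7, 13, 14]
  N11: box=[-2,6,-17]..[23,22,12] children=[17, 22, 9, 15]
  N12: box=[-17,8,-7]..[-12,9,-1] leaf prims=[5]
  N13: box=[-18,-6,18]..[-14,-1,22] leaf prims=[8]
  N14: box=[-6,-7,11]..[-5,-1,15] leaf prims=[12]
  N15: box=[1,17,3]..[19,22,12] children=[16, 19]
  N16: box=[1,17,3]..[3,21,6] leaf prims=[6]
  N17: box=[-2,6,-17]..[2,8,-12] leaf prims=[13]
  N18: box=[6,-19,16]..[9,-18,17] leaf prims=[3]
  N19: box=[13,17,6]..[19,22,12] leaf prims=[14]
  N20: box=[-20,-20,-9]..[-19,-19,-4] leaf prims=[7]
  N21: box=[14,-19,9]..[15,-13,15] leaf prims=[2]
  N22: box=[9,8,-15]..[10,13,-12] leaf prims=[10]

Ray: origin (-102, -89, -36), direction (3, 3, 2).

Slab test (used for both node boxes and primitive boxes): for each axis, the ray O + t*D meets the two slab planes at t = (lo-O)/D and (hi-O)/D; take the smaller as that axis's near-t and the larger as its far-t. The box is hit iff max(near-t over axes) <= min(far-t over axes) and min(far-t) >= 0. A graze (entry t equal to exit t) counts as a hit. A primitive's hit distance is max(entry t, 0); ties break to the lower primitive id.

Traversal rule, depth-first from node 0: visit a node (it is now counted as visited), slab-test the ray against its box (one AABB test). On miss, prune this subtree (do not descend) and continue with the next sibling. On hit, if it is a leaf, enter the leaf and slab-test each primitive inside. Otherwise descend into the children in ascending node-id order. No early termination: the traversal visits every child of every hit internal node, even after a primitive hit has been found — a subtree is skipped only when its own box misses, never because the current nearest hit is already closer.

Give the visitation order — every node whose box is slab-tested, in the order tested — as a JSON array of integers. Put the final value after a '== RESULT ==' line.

Trace the traversal:
N0 x:[82/3,125/3] y:[23,37] z:[19/2,29] -> hit [82/3,29], descend [5, 6, 10, 11]
  N5 x:[36,121/3] y:[23,31] z:[19/2,53/2] -> miss, prune
  N6 x:[82/3,101/3] y:[23,98/3] z:[27/2,20] -> miss, prune
  N10 x:[28,97/3] y:[80/3,95/3] z:[39/2,29] -> hit [28,29], descend [3, 7, 13, 14]
    N3 x:[88/3,92/3] y:[80/3,85/3] z:[39/2,21] -> miss, prune
    N7 x:[29,92/3] y:[31,95/3] z:[47/2,25] -> miss, prune
    N13 x:[28,88/3] y:[83/3,88/3] z:[27,29] -> hit [28,29] leaf, test {P8@t=28}
    N14 x:[32,97/3] y:[82/3,88/3] z:[47/2,51/2] -> miss, prune
  N11 x:[100/3,125/3] y:[95/3,37] z:[19/2,24] -> miss, prune

order=[0, 5, 6, 10, 3, 7, 13, 14, 11]  |boxes|=9  |leaves|=1  hit=P8

== RESULT ==
[0, 5, 6, 10, 3, 7, 13, 14, 11]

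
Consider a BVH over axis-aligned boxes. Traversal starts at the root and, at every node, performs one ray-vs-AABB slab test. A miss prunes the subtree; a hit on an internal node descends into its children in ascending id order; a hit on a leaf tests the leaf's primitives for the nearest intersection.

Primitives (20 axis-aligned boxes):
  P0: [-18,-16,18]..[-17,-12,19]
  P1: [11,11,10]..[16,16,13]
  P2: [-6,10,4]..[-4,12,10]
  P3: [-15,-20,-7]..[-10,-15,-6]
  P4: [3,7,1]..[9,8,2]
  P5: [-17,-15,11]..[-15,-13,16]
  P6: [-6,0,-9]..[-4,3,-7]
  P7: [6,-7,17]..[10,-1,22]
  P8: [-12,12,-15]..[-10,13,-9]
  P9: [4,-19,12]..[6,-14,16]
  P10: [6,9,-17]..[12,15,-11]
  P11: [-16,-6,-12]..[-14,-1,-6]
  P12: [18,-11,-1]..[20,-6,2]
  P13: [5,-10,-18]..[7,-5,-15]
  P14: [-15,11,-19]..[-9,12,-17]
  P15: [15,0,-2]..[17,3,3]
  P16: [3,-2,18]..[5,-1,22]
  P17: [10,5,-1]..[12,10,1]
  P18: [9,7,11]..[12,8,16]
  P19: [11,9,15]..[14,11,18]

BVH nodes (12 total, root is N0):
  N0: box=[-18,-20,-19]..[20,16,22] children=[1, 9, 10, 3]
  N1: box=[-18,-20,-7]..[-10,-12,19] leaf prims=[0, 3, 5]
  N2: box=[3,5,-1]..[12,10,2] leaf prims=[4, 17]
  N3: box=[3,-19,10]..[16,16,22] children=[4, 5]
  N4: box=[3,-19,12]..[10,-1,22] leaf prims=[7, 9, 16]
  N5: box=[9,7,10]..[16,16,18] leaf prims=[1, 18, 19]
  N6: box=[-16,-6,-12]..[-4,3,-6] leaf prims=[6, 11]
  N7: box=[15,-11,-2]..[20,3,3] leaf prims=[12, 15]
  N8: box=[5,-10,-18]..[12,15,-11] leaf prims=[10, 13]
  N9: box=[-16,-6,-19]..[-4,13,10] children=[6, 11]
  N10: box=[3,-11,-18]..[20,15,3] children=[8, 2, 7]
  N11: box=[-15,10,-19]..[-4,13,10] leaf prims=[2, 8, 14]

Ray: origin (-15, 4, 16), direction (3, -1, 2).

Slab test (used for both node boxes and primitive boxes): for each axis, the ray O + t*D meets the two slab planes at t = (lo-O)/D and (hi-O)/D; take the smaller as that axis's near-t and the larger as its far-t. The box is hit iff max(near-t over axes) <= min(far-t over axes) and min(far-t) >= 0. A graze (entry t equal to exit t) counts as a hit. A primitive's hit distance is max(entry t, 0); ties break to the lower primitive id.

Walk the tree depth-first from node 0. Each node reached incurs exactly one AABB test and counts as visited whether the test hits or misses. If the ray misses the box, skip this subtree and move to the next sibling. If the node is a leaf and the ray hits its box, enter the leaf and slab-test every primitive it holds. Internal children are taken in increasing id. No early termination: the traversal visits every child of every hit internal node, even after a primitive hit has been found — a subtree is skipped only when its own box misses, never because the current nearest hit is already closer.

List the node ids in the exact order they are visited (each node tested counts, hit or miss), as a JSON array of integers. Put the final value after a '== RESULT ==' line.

Walk:
N0 x:[-1,35/3] y:[-12,24] z:[-35/2,3] -> hit [-1,3], descend [1, 3, 9, 10]
  N1 x:[-1,5/3] y:[16,24] z:[-23/2,3/2] -> miss, prune
  N3 x:[6,31/3] y:[-12,23] z:[-3,3] -> miss, prune
  N9 x:[-1/3,11/3] y:[-9,10] z:[-35/2,-3] -> miss, prune
  N10 x:[6,35/3] y:[-11,15] z:[-17,-13/2] -> miss, prune

Visited [0, 1, 3, 9, 10]. Tests: 5 box, 0 leaf. Nearest: miss.

== RESULT ==
[0, 1, 3, 9, 10]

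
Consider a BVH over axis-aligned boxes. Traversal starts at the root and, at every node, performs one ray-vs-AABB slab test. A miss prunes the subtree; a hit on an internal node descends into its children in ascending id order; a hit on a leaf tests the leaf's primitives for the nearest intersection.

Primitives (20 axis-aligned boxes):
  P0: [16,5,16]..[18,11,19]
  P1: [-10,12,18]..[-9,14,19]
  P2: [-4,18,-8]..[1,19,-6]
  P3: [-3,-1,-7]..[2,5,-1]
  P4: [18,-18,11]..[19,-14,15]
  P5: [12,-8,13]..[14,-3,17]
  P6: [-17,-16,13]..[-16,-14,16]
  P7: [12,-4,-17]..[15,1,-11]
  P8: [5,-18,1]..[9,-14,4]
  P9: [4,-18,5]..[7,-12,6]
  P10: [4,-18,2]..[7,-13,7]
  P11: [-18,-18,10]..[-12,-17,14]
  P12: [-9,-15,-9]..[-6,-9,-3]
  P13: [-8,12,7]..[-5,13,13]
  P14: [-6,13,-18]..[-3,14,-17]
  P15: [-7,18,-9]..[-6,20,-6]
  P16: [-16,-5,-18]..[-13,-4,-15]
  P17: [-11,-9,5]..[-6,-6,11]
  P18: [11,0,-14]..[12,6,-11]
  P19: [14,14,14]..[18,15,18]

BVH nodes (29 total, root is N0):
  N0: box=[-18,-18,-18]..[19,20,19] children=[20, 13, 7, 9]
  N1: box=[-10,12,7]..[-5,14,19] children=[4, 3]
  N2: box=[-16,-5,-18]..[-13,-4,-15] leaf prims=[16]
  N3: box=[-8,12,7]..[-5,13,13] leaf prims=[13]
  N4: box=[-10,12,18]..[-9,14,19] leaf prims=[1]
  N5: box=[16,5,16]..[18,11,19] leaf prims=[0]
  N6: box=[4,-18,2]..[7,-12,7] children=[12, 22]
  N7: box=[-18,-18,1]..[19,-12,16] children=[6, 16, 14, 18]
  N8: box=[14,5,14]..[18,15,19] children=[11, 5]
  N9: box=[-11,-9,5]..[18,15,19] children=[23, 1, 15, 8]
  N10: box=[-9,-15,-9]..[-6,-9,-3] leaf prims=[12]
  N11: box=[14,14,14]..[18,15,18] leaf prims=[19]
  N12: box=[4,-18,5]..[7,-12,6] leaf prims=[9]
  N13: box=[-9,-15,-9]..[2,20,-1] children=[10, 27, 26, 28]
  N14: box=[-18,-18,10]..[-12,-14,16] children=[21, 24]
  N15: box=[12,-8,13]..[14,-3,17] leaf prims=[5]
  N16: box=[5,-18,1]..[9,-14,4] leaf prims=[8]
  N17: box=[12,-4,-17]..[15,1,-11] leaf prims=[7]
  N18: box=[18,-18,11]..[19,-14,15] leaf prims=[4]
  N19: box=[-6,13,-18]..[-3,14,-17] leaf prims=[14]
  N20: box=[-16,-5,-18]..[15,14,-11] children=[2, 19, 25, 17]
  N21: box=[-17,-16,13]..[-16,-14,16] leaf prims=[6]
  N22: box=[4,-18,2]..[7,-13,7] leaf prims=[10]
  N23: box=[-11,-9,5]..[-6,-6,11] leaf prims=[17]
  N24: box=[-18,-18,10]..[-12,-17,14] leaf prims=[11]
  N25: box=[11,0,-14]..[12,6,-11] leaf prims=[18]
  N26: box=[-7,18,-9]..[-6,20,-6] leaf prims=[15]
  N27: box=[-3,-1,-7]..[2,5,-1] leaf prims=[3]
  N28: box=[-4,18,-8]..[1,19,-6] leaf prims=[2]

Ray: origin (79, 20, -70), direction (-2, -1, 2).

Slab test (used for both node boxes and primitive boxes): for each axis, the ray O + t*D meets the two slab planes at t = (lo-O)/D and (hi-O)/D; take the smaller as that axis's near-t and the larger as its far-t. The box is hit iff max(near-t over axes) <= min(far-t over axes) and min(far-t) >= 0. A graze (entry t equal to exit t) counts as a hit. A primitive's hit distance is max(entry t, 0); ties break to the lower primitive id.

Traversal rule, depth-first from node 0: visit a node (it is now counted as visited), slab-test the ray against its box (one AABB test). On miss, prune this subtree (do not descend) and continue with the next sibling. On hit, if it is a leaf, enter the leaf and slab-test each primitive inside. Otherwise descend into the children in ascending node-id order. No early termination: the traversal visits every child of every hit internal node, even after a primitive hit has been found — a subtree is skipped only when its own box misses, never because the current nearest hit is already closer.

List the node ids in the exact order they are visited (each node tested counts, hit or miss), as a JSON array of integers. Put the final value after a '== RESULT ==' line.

Traverse from the root:
N0 x:[30,97/2] y:[0,38] z:[26,89/2] -> hit [30,38], descend [7, 9, 13, 20]
  N7 x:[30,97/2] y:[32,38] z:[71/2,43] -> hit [71/2,38], descend [6, 14, 16, 18]
    N6 x:[36,75/2] y:[32,38] z:[36,77/2] -> hit [36,75/2], descend [12, 22]
      N12 x:[36,75/2] y:[32,38] z:[75/2,38] -> hit [75/2,75/2] leaf, test {P9@t=75/2}
      N22 x:[36,75/2] y:[33,38] z:[36,77/2] -> hit [36,75/2] leaf, test {P10@t=36}
    N14 x:[91/2,97/2] y:[34,38] z:[40,43] -> miss, prune
    N16 x:[35,37] y:[34,38] z:[71/2,37] -> hit [71/2,37] leaf, test {P8@t=71/2}
    N18 x:[30,61/2] y:[34,38] z:[81/2,85/2] -> miss, prune
  N9 x:[61/2,45] y:[5,29] z:[75/2,89/2] -> miss, prune
  N13 x:[77/2,44] y:[0,35] z:[61/2,69/2] -> miss, prune
  N20 x:[32,95/2] y:[6,25] z:[26,59/2] -> miss, prune

Visited [0, 7, 6, 12, 22, 14, 16, 18, 9, 13, 20]. Tests: 11 box, 3 leaf. Nearest: P8.

== RESULT ==
[0, 7, 6, 12, 22, 14, 16, 18, 9, 13, 20]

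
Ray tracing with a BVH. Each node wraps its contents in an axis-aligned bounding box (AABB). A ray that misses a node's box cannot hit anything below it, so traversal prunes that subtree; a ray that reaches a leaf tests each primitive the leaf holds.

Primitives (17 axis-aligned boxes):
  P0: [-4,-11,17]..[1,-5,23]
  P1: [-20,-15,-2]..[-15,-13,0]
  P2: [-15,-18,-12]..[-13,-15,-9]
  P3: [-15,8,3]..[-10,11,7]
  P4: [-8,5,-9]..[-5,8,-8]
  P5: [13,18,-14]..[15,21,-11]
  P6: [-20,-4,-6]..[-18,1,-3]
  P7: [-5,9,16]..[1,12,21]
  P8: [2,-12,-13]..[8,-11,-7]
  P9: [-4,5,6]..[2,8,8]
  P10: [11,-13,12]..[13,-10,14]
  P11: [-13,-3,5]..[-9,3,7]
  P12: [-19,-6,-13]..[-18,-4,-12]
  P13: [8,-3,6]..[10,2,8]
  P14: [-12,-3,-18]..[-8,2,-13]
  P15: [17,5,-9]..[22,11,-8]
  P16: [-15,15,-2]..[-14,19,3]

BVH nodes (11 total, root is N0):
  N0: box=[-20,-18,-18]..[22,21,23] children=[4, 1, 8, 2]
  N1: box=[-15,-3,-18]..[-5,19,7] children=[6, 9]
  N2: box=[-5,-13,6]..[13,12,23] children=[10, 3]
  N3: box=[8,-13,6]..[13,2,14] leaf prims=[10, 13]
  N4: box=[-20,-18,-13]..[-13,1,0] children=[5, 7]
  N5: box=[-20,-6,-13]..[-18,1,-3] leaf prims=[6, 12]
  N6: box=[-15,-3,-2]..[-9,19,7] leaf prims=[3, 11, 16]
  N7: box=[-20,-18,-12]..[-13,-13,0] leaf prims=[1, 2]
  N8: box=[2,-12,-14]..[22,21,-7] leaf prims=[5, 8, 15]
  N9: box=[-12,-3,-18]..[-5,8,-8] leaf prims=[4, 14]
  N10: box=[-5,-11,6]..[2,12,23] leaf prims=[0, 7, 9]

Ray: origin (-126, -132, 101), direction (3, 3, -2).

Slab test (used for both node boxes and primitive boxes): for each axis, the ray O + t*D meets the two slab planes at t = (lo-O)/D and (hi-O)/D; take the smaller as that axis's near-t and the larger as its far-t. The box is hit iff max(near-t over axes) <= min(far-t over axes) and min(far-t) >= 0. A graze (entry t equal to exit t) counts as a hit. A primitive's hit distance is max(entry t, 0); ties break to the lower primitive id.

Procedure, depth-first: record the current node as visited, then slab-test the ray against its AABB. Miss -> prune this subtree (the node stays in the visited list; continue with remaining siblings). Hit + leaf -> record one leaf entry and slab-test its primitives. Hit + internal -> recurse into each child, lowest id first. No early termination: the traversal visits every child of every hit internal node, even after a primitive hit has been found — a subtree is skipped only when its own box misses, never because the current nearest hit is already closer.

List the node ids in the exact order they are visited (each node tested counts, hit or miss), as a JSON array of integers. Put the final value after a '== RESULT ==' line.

Trace the traversal:
N0 x:[106/3,148/3] y:[38,51] z:[39,119/2] -> hit [39,148/3], descend [1, 2, 4, 8]
  N1 x:[37,121/3] y:[43,151/3] z:[47,119/2] -> miss, prune
  N2 x:[121/3,139/3] y:[119/3,48] z:[39,95/2] -> hit [121/3,139/3], descend [3, 10]
    N3 x:[134/3,139/3] y:[119/3,134/3] z:[87/2,95/2] -> hit [134/3,134/3] leaf, test {P10(miss), P13(miss)}
    N10 x:[121/3,128/3] y:[121/3,48] z:[39,95/2] -> hit [121/3,128/3] leaf, test {P0@t=122/3, P7(miss), P9(miss)}
  N4 x:[106/3,113/3] y:[38,133/3] z:[101/2,57] -> miss, prune
  N8 x:[128/3,148/3] y:[40,51] z:[54,115/2] -> miss, prune

Visited [0, 1, 2, 3, 10, 4, 8]. Tests: 7 box, 2 leaf. Nearest: P0.

== RESULT ==
[0, 1, 2, 3, 10, 4, 8]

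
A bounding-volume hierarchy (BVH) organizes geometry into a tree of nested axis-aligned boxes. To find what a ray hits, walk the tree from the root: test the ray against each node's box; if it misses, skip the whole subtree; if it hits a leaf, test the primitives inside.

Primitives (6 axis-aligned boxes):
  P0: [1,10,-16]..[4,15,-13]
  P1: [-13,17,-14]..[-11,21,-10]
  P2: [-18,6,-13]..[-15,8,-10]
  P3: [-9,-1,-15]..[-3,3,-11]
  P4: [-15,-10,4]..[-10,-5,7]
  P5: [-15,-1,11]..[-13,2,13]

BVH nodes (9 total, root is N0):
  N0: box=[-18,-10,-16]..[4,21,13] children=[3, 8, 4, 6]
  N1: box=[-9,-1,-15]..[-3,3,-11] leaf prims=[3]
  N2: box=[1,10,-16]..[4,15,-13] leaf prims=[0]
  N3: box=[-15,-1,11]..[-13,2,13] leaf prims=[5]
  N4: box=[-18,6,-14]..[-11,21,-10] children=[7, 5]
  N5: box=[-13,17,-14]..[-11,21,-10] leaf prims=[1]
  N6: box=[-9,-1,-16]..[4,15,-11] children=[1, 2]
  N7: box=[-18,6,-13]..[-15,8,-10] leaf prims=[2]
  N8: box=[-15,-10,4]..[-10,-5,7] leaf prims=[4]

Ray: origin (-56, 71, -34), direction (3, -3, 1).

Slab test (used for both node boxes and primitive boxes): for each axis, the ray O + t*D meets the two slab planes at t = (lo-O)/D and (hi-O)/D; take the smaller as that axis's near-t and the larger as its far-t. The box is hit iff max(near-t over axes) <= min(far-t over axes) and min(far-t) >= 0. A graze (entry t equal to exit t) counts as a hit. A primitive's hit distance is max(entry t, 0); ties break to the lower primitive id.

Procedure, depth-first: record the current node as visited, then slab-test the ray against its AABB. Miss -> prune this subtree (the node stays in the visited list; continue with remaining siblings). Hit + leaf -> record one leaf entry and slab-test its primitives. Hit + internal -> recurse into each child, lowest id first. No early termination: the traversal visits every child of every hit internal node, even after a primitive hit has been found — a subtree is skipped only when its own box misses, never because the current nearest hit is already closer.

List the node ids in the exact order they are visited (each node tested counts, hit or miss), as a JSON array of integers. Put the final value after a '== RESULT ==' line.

Trace the traversal:
N0 x:[38/3,20] y:[50/3,27] z:[18,47] -> hit [18,20], descend [3, 4, 6, 8]
  N3 x:[41/3,43/3] y:[23,24] z:[45,47] -> miss, prune
  N4 x:[38/3,15] y:[50/3,65/3] z:[20,24] -> miss, prune
  N6 x:[47/3,20] y:[56/3,24] z:[18,23] -> hit [56/3,20], descend [1, 2]
    N1 x:[47/3,53/3] y:[68/3,24] z:[19,23] -> miss, prune
    N2 x:[19,20] y:[56/3,61/3] z:[18,21] -> hit [19,20] leaf, test {P0@t=19}
  N8 x:[41/3,46/3] y:[76/3,27] z:[38,41] -> miss, prune

order=[0, 3, 4, 6, 1, 2, 8]  |boxes|=7  |leaves|=1  hit=P0

== RESULT ==
[0, 3, 4, 6, 1, 2, 8]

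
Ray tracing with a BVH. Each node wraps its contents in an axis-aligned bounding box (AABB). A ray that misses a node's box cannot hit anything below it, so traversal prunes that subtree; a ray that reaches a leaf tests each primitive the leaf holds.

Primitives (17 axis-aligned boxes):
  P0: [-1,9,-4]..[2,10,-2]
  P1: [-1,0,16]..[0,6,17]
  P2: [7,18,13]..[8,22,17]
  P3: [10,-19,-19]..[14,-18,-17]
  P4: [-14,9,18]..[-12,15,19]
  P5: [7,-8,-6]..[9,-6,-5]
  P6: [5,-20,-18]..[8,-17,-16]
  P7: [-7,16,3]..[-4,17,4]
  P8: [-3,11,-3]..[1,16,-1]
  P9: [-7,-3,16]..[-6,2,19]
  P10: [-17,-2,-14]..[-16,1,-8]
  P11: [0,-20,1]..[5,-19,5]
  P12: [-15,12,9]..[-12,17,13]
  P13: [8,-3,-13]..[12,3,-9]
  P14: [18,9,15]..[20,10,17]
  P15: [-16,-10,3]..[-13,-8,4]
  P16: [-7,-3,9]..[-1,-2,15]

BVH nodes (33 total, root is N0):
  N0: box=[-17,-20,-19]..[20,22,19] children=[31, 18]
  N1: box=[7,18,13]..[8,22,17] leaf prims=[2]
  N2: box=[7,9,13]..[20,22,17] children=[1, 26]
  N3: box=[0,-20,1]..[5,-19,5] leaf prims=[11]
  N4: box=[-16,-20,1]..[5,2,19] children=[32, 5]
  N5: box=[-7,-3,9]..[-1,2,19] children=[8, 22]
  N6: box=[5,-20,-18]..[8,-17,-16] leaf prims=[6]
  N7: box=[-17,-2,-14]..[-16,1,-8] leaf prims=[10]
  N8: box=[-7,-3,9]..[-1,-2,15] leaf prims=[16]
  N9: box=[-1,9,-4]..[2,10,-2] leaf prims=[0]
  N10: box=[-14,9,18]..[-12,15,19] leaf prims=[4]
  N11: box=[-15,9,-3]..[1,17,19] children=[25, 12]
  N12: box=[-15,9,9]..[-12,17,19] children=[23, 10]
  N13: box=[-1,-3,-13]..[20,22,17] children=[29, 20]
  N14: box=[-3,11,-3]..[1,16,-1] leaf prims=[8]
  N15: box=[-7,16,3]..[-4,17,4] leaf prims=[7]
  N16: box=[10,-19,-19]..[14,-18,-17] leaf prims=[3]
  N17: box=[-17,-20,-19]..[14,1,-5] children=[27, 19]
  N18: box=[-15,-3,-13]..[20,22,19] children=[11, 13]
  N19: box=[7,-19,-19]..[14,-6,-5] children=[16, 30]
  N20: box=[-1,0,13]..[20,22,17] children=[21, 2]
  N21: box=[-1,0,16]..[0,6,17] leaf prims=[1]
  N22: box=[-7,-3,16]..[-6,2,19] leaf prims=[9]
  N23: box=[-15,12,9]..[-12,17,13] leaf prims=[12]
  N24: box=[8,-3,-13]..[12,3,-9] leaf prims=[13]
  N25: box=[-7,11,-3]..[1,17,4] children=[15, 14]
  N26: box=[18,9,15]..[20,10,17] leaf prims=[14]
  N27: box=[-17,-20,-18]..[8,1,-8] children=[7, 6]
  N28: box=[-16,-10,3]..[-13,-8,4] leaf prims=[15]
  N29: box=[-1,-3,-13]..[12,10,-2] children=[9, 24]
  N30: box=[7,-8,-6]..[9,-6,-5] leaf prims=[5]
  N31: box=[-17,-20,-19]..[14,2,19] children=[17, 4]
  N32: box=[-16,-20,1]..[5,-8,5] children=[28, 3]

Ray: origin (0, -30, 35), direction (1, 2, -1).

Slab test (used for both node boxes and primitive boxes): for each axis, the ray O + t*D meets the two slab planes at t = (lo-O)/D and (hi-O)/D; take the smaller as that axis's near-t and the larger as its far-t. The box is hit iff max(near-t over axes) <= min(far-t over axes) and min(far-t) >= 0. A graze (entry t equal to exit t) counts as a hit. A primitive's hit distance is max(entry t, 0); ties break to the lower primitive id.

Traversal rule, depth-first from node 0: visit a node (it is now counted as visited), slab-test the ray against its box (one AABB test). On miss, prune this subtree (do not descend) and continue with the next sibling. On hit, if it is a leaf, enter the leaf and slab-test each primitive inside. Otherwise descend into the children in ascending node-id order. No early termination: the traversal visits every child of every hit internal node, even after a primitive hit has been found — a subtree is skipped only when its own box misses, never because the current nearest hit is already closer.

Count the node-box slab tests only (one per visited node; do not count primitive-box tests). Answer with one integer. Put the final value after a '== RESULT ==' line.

Traverse from the root:
N0 x:[-17,20] y:[5,26] z:[16,54] -> hit [16,20], descend [18, 31]
  N18 x:[-15,20] y:[27/2,26] z:[16,48] -> hit [16,20], descend [11, 13]
    N11 x:[-15,1] y:[39/2,47/2] z:[16,38] -> miss, prune
    N13 x:[-1,20] y:[27/2,26] z:[18,48] -> hit [18,20], descend [20, 29]
      N20 x:[-1,20] y:[15,26] z:[18,22] -> hit [18,20], descend [2, 21]
        N2 x:[7,20] y:[39/2,26] z:[18,22] -> hit [39/2,20], descend [1, 26]
          N1 x:[7,8] y:[24,26] z:[18,22] -> miss, prune
          N26 x:[18,20] y:[39/2,20] z:[18,20] -> hit [39/2,20] leaf, test {P14@t=39/2}
        N21 x:[-1,0] y:[15,18] z:[18,19] -> miss, prune
      N29 x:[-1,12] y:[27/2,20] z:[37,48] -> miss, prune
  N31 x:[-17,14] y:[5,16] z:[16,54] -> miss, prune

Summary -> nodes [0, 18, 11, 13, 20, 2, 1, 26, 21, 29, 31]; box-tests=11; leaf-entries=1; first=P14

== RESULT ==
11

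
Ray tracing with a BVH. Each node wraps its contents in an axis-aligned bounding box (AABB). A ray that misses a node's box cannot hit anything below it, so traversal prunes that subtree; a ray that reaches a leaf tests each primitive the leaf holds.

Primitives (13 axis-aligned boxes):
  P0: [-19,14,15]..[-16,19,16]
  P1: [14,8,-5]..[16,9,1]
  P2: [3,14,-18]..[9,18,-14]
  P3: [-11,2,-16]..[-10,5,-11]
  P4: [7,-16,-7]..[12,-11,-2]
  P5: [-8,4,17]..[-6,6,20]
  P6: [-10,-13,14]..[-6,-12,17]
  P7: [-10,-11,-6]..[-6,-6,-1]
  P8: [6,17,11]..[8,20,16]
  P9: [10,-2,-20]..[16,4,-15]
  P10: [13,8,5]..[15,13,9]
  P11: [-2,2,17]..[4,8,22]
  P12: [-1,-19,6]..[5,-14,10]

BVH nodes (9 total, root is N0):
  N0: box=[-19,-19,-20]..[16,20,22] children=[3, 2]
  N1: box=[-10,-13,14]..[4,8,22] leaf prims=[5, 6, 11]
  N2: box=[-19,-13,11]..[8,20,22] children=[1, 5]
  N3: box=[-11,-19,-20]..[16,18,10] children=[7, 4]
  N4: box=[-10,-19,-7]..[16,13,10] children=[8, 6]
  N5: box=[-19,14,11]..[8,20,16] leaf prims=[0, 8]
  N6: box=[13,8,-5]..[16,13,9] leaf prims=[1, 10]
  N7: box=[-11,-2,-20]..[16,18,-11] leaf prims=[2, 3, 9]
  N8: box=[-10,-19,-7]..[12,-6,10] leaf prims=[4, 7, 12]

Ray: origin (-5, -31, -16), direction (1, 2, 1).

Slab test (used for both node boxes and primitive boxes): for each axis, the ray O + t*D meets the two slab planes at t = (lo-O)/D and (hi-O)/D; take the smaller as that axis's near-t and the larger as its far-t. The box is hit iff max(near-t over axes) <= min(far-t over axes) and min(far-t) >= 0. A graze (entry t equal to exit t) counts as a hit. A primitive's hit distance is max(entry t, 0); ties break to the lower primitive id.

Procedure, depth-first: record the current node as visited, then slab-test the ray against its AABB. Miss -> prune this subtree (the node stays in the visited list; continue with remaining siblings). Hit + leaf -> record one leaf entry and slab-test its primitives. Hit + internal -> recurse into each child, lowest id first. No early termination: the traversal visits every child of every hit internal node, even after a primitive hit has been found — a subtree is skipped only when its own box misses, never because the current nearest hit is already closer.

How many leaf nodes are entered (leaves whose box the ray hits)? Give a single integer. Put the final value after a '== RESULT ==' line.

Walk:
N0 x:[-14,21] y:[6,51/2] z:[-4,38] -> hit [6,21], descend [2, 3]
  N2 x:[-14,13] y:[9,51/2] z:[27,38] -> miss, prune
  N3 x:[-6,21] y:[6,49/2] z:[-4,26] -> hit [6,21], descend [4, 7]
    N4 x:[-5,21] y:[6,22] z:[9,26] -> hit [9,21], descend [6, 8]
      N6 x:[18,21] y:[39/2,22] z:[11,25] -> hit [39/2,21] leaf, test {P1(miss), P10(miss)}
      N8 x:[-5,17] y:[6,25/2] z:[9,26] -> hit [9,25/2] leaf, test {P4(miss), P7(miss), P12(miss)}
    N7 x:[-6,21] y:[29/2,49/2] z:[-4,5] -> miss, prune

7 AABB tests over nodes [0, 2, 3, 4, 6, 8, 7]; 2 leaves entered; closest miss.

== RESULT ==
2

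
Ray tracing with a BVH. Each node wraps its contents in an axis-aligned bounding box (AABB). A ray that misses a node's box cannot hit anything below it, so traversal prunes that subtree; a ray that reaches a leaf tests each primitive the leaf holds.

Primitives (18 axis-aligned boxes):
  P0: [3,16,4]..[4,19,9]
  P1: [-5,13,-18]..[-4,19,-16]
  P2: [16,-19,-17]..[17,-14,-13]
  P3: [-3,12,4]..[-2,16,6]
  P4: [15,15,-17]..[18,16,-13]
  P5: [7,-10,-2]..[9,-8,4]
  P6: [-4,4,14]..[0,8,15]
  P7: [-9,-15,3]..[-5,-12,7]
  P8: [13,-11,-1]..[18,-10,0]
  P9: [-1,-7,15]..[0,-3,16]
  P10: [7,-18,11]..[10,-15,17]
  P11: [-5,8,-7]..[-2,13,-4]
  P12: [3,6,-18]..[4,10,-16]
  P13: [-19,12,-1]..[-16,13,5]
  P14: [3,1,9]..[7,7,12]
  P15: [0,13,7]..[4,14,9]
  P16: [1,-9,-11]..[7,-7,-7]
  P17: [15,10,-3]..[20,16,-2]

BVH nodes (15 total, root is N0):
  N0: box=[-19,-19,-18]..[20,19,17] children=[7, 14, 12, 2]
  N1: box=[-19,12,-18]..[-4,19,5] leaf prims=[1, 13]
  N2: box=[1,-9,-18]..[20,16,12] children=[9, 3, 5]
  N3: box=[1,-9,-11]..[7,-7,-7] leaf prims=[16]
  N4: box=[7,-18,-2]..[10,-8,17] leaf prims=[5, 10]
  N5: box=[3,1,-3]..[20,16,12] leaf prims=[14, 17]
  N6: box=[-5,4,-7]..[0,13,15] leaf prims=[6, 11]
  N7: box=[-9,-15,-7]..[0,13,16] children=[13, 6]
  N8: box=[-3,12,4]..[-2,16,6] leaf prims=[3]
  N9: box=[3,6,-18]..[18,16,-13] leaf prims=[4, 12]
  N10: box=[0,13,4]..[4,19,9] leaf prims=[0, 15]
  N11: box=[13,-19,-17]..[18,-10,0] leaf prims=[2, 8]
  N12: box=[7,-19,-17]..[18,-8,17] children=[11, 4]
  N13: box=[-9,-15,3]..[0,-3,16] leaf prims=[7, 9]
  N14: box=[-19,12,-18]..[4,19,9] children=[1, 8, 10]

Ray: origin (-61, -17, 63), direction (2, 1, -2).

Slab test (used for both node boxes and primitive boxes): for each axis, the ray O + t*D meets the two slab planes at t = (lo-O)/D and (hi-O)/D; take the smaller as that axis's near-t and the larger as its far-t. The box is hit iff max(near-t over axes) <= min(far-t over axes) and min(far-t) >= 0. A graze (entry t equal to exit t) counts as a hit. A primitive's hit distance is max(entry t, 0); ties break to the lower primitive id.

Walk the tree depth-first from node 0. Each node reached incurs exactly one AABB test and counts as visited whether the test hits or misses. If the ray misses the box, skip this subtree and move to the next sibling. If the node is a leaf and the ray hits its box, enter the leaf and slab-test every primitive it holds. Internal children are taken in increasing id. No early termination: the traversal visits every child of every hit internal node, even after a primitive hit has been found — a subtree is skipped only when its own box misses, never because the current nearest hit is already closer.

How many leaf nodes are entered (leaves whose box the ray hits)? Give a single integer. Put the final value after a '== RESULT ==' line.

Traverse from the root:
N0 x:[21,81/2] y:[-2,36] z:[23,81/2] -> hit [23,36], descend [2, 7, 12, 14]
  N2 x:[31,81/2] y:[8,33] z:[51/2,81/2] -> hit [31,33], descend [3, 5, 9]
    N3 x:[31,34] y:[8,10] z:[35,37] -> miss, prune
    N5 x:[32,81/2] y:[18,33] z:[51/2,33] -> hit [32,33] leaf, test {P14(miss), P17(miss)}
    N9 x:[32,79/2] y:[23,33] z:[38,81/2] -> miss, prune
  N7 x:[26,61/2] y:[2,30] z:[47/2,35] -> hit [26,30], descend [6, 13]
    N6 x:[28,61/2] y:[21,30] z:[24,35] -> hit [28,30] leaf, test {P6(miss), P11(miss)}
    N13 x:[26,61/2] y:[2,14] z:[47/2,30] -> miss, prune
  N12 x:[34,79/2] y:[-2,9] z:[23,40] -> miss, prune
  N14 x:[21,65/2] y:[29,36] z:[27,81/2] -> hit [29,65/2], descend [1, 8, 10]
    N1 x:[21,57/2] y:[29,36] z:[29,81/2] -> miss, prune
    N8 x:[29,59/2] y:[29,33] z:[57/2,59/2] -> hit [29,59/2] leaf, test {P3@t=29}
    N10 x:[61/2,65/2] y:[30,36] z:[27,59/2] -> miss, prune

Summary -> nodes [0, 2, 3, 5, 9, 7, 6, 13, 12, 14, 1, 8, 10]; box-tests=13; leaf-entries=3; first=P3

== RESULT ==
3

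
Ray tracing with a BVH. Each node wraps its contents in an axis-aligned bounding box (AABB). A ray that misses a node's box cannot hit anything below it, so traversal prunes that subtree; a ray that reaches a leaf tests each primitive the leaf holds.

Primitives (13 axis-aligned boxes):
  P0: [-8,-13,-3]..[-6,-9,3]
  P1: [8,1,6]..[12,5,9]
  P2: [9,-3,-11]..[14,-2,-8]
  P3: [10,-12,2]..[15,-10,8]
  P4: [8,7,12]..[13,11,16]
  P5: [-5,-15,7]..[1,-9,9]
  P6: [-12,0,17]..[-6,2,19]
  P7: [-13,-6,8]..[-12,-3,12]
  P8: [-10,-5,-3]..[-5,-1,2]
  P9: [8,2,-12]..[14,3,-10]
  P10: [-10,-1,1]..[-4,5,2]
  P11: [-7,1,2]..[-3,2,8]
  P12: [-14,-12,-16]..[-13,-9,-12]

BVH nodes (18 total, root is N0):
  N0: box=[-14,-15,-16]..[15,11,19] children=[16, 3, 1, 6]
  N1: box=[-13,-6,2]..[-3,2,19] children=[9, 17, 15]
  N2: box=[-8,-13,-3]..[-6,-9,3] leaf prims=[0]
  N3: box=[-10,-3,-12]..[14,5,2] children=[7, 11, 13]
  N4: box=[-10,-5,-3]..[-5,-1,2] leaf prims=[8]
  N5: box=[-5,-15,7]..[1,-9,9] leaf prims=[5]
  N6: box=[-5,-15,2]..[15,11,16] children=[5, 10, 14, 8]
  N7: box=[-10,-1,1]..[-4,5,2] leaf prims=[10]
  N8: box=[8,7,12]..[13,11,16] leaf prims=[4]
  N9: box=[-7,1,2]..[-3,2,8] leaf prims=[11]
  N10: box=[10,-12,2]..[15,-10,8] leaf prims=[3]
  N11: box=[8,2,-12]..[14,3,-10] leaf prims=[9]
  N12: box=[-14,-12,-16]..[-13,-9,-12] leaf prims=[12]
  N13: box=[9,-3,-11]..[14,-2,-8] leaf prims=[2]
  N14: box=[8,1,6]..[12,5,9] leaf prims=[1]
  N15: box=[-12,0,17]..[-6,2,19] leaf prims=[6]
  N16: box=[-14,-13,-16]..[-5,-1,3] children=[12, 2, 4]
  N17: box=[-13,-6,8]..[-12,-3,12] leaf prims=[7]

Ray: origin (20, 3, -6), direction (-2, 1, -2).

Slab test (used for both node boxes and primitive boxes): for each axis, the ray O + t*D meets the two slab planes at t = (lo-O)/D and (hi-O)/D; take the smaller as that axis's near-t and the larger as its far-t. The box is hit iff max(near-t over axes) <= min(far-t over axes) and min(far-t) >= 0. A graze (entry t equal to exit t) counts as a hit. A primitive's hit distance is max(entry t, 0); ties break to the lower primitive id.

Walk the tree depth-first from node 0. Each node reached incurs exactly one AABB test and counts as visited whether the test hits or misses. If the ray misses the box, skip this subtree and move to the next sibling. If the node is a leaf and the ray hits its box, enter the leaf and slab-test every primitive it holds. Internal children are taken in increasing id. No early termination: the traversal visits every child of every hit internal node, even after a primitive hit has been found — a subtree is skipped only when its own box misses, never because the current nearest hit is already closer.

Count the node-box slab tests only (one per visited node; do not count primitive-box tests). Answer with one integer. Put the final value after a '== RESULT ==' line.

Walk:
N0 x:[5/2,17] y:[-18,8] z:[-25/2,5] -> hit [5/2,5], descend [1, 3, 6, 16]
  N1 x:[23/2,33/2] y:[-9,-1] z:[-25/2,-4] -> miss, prune
  N3 x:[3,15] y:[-6,2] z:[-4,3] -> miss, prune
  N6 x:[5/2,25/2] y:[-18,8] z:[-11,-4] -> miss, prune
  N16 x:[25/2,17] y:[-16,-4] z:[-9/2,5] -> miss, prune

5 AABB tests over nodes [0, 1, 3, 6, 16]; 0 leaves entered; closest miss.

== RESULT ==
5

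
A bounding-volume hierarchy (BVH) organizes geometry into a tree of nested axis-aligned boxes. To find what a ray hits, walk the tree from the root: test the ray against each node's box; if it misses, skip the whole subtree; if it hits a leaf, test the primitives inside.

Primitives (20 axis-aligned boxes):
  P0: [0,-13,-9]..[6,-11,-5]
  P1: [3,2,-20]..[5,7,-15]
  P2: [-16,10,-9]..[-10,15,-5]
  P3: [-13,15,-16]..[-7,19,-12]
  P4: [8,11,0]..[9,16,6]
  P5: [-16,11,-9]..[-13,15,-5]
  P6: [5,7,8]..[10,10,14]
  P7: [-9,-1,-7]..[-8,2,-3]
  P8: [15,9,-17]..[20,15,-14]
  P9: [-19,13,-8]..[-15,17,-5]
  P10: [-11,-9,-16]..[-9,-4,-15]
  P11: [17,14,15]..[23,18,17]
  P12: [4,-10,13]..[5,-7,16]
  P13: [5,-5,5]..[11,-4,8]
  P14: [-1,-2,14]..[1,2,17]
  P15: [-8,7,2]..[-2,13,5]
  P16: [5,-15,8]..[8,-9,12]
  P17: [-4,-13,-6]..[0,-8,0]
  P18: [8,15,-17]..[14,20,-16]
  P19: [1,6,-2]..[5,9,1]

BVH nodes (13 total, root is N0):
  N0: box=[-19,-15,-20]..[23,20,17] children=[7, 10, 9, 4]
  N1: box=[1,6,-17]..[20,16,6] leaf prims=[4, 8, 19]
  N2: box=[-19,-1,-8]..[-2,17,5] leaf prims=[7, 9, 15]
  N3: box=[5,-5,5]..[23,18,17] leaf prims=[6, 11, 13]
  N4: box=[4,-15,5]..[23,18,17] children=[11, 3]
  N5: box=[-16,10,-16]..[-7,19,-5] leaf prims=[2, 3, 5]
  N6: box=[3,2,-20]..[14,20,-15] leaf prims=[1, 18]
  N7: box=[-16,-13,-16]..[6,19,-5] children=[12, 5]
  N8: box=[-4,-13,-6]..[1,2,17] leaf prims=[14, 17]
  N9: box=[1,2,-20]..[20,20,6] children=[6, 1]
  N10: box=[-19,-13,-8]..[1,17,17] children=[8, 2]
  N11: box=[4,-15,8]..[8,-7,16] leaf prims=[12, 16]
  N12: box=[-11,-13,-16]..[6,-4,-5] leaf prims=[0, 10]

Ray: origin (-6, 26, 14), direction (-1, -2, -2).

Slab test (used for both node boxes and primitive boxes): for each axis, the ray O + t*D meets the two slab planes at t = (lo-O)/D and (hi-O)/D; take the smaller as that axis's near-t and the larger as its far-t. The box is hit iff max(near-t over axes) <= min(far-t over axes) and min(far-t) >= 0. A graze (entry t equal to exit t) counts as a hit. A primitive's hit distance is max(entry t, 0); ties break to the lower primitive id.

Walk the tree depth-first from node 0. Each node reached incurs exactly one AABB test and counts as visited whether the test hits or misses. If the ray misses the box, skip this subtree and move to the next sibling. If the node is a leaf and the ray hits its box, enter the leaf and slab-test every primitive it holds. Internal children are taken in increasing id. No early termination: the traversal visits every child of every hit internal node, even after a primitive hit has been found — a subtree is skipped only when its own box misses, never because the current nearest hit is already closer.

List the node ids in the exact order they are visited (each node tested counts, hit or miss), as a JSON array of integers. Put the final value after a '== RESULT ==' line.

Walk:
N0 x:[-29,13] y:[3,41/2] z:[-3/2,17] -> hit [3,13], descend [4, 7, 9, 10]
  N4 x:[-29,-10] y:[4,41/2] z:[-3/2,9/2] -> miss, prune
  N7 x:[-12,10] y:[7/2,39/2] z:[19/2,15] -> hit [19/2,10], descend [5, 12]
    N5 x:[1,10] y:[7/2,8] z:[19/2,15] -> miss, prune
    N12 x:[-12,5] y:[15,39/2] z:[19/2,15] -> miss, prune
  N9 x:[-26,-7] y:[3,12] z:[4,17] -> miss, prune
  N10 x:[-7,13] y:[9/2,39/2] z:[-3/2,11] -> hit [9/2,11], descend [2, 8]
    N2 x:[-4,13] y:[9/2,27/2] z:[9/2,11] -> hit [9/2,11] leaf, test {P7(miss), P9(miss), P15(miss)}
    N8 x:[-7,-2] y:[12,39/2] z:[-3/2,10] -> miss, prune

9 AABB tests over nodes [0, 4, 7, 5, 12, 9, 10, 2, 8]; 1 leaf entered; closest miss.

== RESULT ==
[0, 4, 7, 5, 12, 9, 10, 2, 8]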